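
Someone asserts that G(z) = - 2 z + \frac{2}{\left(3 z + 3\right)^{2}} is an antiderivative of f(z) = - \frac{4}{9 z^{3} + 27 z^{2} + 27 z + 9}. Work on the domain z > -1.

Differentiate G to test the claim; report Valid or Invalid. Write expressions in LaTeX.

d/dz[G] = \frac{- 18 z^{3} - 54 z^{2} - 54 z - 22}{9 z^{3} + 27 z^{2} + 27 z + 9}
d/dz[G] - f(z) = -2 != 0.

Invalid: d/dz[G] - f = -2, which is not 0.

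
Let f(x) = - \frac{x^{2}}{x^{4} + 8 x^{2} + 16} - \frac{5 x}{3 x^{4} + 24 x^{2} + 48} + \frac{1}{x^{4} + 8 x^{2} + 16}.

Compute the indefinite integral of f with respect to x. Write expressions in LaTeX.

Integrate term by term and add the pieces.
Check: d/dx[\frac{15 x}{24 x^{2} + 96} - \frac{3 \operatorname{atan}{\left(\frac{x}{2} \right)}}{16} + \frac{20}{24 x^{2} + 96}] = \frac{- 3 x^{2} - 5 x + 3}{3 x^{4} + 24 x^{2} + 48}, which equals f(x).

F(x) = \frac{15 x}{24 x^{2} + 96} - \frac{3 \operatorname{atan}{\left(\frac{x}{2} \right)}}{16} + \frac{20}{24 x^{2} + 96} + C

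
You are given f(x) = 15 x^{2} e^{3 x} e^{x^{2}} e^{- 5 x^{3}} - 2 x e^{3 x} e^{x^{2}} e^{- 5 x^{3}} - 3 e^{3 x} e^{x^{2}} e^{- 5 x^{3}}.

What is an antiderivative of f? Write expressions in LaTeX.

An antiderivative is F(x) = - e^{3 x} e^{x^{2}} e^{- 5 x^{3}}.

f matches the chain-rule pattern g'(h)*h' with inner function h(x) = - 5 x^{3} + x^{2} + 3 x; substituting u = h(x) collapses the integral.
Check: d/dx[- e^{3 x} e^{x^{2}} e^{- 5 x^{3}}] = \left(15 x^{2} e^{3 x} e^{x^{2}} - 2 x e^{3 x} e^{x^{2}} - 3 e^{3 x} e^{x^{2}}\right) e^{- 5 x^{3}}, which equals f(x).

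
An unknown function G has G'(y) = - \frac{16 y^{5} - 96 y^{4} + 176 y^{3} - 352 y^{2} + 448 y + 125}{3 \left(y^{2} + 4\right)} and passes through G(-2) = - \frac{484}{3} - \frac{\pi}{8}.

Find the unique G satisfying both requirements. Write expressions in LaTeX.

G(y) = - \frac{8 y^{4} - 64 y^{3} + 112 y^{2} + 64 y - 3 \operatorname{atan}{\left(\frac{y}{2} \right)} + 8}{6}

Since d/dy undoes antidifferentiation here, G(y) must give back the stated G'(y).
A general antiderivative is - \frac{4 \left(y^{2} - 4 y - 1\right)^{2}}{3} + \frac{\operatorname{atan}{\left(\frac{y}{2} \right)}}{2} + C.
The condition gives C = - \frac{484}{3} - \frac{\pi}{8} - (- \frac{484}{3} - \frac{\pi}{8}) = 0.
So G(y) = - \frac{8 y^{4} - 64 y^{3} + 112 y^{2} + 64 y - 3 \operatorname{atan}{\left(\frac{y}{2} \right)} + 8}{6}.
Check: d/dy[- \frac{8 y^{4} - 64 y^{3} + 112 y^{2} + 64 y - 3 \operatorname{atan}{\left(\frac{y}{2} \right)} + 8}{6}] = \frac{- 16 y^{5} + 96 y^{4} - 176 y^{3} + 352 y^{2} - 448 y - 125}{3 y^{2} + 12}, which equals G'(y).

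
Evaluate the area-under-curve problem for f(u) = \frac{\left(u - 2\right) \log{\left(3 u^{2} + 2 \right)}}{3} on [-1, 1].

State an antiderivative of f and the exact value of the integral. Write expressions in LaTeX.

Antiderivative: F(u) = \frac{3 u^{2} \log{\left(3 u^{2} + 2 \right)} - 3 u^{2} - 12 u \log{\left(3 u^{2} + 2 \right)} + 24 u + 2 \log{\left(u^{2} + \frac{2}{3} \right)} - 8 \sqrt{6} \operatorname{atan}{\left(\frac{\sqrt{6} u}{2} \right)}}{18}; value = - \frac{4 \log{\left(5 \right)}}{3} - \frac{8 \sqrt{6} \operatorname{atan}{\left(\frac{\sqrt{6}}{2} \right)}}{9} + \frac{8}{3}

Whatever form F(u) takes, F'(u) = f(u) is non-negotiable.
F(u) = \frac{3 u^{2} \log{\left(3 u^{2} + 2 \right)} - 3 u^{2} - 12 u \log{\left(3 u^{2} + 2 \right)} + 24 u + 2 \log{\left(u^{2} + \frac{2}{3} \right)} - 8 \sqrt{6} \operatorname{atan}{\left(\frac{\sqrt{6} u}{2} \right)}}{18} is an antiderivative of f.
Check: d/du[\frac{3 u^{2} \log{\left(3 u^{2} + 2 \right)} - 3 u^{2} - 12 u \log{\left(3 u^{2} + 2 \right)} + 24 u + 2 \log{\left(u^{2} + \frac{2}{3} \right)} - 8 \sqrt{6} \operatorname{atan}{\left(\frac{\sqrt{6} u}{2} \right)}}{18}] = \frac{u \log{\left(3 u^{2} + 2 \right)}}{3} - \frac{2 \log{\left(3 u^{2} + 2 \right)}}{3}, which equals f(u).
F(1) = - \frac{4 \sqrt{6} \operatorname{atan}{\left(\frac{\sqrt{6}}{2} \right)}}{9} - \frac{\log{\left(5 \right)}}{2} + \frac{\log{\left(\frac{5}{3} \right)}}{9} + \frac{7}{6}; F(-1) = - \frac{3}{2} + \frac{\log{\left(\frac{5}{3} \right)}}{9} + \frac{4 \sqrt{6} \operatorname{atan}{\left(\frac{\sqrt{6}}{2} \right)}}{9} + \frac{5 \log{\left(5 \right)}}{6}.
Integral = F(1) - F(-1) = - \frac{4 \log{\left(5 \right)}}{3} - \frac{8 \sqrt{6} \operatorname{atan}{\left(\frac{\sqrt{6}}{2} \right)}}{9} + \frac{8}{3}.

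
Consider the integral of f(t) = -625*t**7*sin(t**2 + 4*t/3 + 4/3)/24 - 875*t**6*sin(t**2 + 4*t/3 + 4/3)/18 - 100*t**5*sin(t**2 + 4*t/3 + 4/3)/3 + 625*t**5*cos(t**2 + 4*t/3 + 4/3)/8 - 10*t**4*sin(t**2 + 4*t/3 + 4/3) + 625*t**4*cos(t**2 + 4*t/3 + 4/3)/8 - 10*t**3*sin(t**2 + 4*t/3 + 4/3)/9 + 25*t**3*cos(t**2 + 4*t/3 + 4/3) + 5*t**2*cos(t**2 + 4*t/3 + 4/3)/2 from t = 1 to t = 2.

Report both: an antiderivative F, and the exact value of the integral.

Antiderivative: F(t) = 625*t**6*cos(t**2 + 4*t/3 + 4/3)/48 + 125*t**5*cos(t**2 + 4*t/3 + 4/3)/8 + 25*t**4*cos(t**2 + 4*t/3 + 4/3)/4 + 5*t**3*cos(t**2 + 4*t/3 + 4/3)/6; value = 1440*cos(8) - 1715*cos(11/3)/48

Recognize the product-rule pattern: f = u'v + uv' with u = 20*(5*t**2/4 + t/2)**3/3, v = cos(t**2 + 4*t/3 + 4/3), so integration by parts undoes it.
F(t) = 625*t**6*cos(t**2 + 4*t/3 + 4/3)/48 + 125*t**5*cos(t**2 + 4*t/3 + 4/3)/8 + 25*t**4*cos(t**2 + 4*t/3 + 4/3)/4 + 5*t**3*cos(t**2 + 4*t/3 + 4/3)/6 is an antiderivative of f.
Check: d/dt[625*t**6*cos(t**2 + 4*t/3 + 4/3)/48 + 125*t**5*cos(t**2 + 4*t/3 + 4/3)/8 + 25*t**4*cos(t**2 + 4*t/3 + 4/3)/4 + 5*t**3*cos(t**2 + 4*t/3 + 4/3)/6] = -625*t**7*sin(t**2 + 4*t/3 + 4/3)/24 - 875*t**6*sin(t**2 + 4*t/3 + 4/3)/18 - 100*t**5*sin(t**2 + 4*t/3 + 4/3)/3 + 625*t**5*cos(t**2 + 4*t/3 + 4/3)/8 - 10*t**4*sin(t**2 + 4*t/3 + 4/3) + 625*t**4*cos(t**2 + 4*t/3 + 4/3)/8 - 10*t**3*sin(t**2 + 4*t/3 + 4/3)/9 + 25*t**3*cos(t**2 + 4*t/3 + 4/3) + 5*t**2*cos(t**2 + 4*t/3 + 4/3)/2 = f(t).
F(2) = 1440*cos(8); F(1) = 1715*cos(11/3)/48.
Integral = F(2) - F(1) = 1440*cos(8) - 1715*cos(11/3)/48.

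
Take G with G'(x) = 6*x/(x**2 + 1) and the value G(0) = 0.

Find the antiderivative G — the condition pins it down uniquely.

The substitution u = x**2 + 1 works: G'(x) is exactly (dG/du)*(du/dx) for that inner function.
A general antiderivative is 3*log(x**2 + 1) + C.
The condition gives C = 0 - (0) = 0.
So G(x) = 3*log(x**2 + 1).
Check: d/dx[3*log(x**2 + 1)] = 6*x/(x**2 + 1) = G'(x).

G(x) = 3*log(x**2 + 1)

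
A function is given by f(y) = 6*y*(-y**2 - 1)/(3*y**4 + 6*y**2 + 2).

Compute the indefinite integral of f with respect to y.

The substitution u = y**4 + 2*y**2 + 2/3 works: f is exactly (dF/du)*(du/dy) for that inner function.
Check: d/dy[-log(y**4 + 2*y**2 + 2/3)/2] = (-6*y**3 - 6*y)/(3*y**4 + 6*y**2 + 2), which equals f(y).

F(y) = -log(y**4 + 2*y**2 + 2/3)/2 + C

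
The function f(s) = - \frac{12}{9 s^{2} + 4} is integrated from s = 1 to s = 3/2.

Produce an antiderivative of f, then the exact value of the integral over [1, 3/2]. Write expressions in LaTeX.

For F(s) to be correct the identity F'(s) - f(s) = 0 must hold.
F(s) = - 2 \operatorname{atan}{\left(\frac{3 s}{2} \right)} is an antiderivative of f.
Check: d/ds[- 2 \operatorname{atan}{\left(\frac{3 s}{2} \right)}] = - \frac{12}{9 s^{2} + 4} = f(s).
F(3/2) = - 2 \operatorname{atan}{\left(\frac{9}{4} \right)}; F(1) = - 2 \operatorname{atan}{\left(\frac{3}{2} \right)}.
Integral = F(3/2) - F(1) = - 2 \operatorname{atan}{\left(\frac{9}{4} \right)} + 2 \operatorname{atan}{\left(\frac{3}{2} \right)}.

Antiderivative: F(s) = - 2 \operatorname{atan}{\left(\frac{3 s}{2} \right)}; value = - 2 \operatorname{atan}{\left(\frac{9}{4} \right)} + 2 \operatorname{atan}{\left(\frac{3}{2} \right)}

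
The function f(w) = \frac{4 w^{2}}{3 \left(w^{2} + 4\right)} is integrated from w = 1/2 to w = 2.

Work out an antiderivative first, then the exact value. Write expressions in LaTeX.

A first test for any F(w): its w-derivative must equal f(w) identically.
F(w) = \frac{4 w}{3} - \frac{8 \operatorname{atan}{\left(\frac{w}{2} \right)}}{3} is an antiderivative of f.
Check: d/dw[\frac{4 w}{3} - \frac{8 \operatorname{atan}{\left(\frac{w}{2} \right)}}{3}] = \frac{4 w^{2}}{3 w^{2} + 12}, which equals f(w).
F(2) = \frac{8}{3} - \frac{2 \pi}{3}; F(1/2) = \frac{2}{3} - \frac{8 \operatorname{atan}{\left(\frac{1}{4} \right)}}{3}.
Integral = F(2) - F(1/2) = - \frac{2 \pi}{3} + \frac{8 \operatorname{atan}{\left(\frac{1}{4} \right)}}{3} + 2.

Antiderivative: F(w) = \frac{4 w}{3} - \frac{8 \operatorname{atan}{\left(\frac{w}{2} \right)}}{3}; value = - \frac{2 \pi}{3} + \frac{8 \operatorname{atan}{\left(\frac{1}{4} \right)}}{3} + 2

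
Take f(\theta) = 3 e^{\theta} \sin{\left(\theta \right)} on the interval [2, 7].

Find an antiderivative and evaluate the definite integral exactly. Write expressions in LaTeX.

Antiderivative: F(\theta) = \frac{3 e^{\theta} \sin{\left(\theta \right)}}{2} - \frac{3 e^{\theta} \cos{\left(\theta \right)}}{2}; value = - \frac{3 e^{7} \cos{\left(7 \right)}}{2} - \frac{3 e^{2} \sin{\left(2 \right)}}{2} + \frac{3 e^{2} \cos{\left(2 \right)}}{2} + \frac{3 e^{7} \sin{\left(7 \right)}}{2}

Recover f(\theta) by differentiating a candidate F(\theta); any mismatch rules it out.
F(\theta) = \frac{3 e^{\theta} \sin{\left(\theta \right)}}{2} - \frac{3 e^{\theta} \cos{\left(\theta \right)}}{2} is an antiderivative of f.
Check: d/d\theta[\frac{3 e^{\theta} \sin{\left(\theta \right)}}{2} - \frac{3 e^{\theta} \cos{\left(\theta \right)}}{2}] = 3 e^{\theta} \sin{\left(\theta \right)} = f(\theta).
F(7) = - \frac{3 e^{7} \cos{\left(7 \right)}}{2} + \frac{3 e^{7} \sin{\left(7 \right)}}{2}; F(2) = - \frac{3 e^{2} \cos{\left(2 \right)}}{2} + \frac{3 e^{2} \sin{\left(2 \right)}}{2}.
Integral = F(7) - F(2) = - \frac{3 e^{7} \cos{\left(7 \right)}}{2} - \frac{3 e^{2} \sin{\left(2 \right)}}{2} + \frac{3 e^{2} \cos{\left(2 \right)}}{2} + \frac{3 e^{7} \sin{\left(7 \right)}}{2}.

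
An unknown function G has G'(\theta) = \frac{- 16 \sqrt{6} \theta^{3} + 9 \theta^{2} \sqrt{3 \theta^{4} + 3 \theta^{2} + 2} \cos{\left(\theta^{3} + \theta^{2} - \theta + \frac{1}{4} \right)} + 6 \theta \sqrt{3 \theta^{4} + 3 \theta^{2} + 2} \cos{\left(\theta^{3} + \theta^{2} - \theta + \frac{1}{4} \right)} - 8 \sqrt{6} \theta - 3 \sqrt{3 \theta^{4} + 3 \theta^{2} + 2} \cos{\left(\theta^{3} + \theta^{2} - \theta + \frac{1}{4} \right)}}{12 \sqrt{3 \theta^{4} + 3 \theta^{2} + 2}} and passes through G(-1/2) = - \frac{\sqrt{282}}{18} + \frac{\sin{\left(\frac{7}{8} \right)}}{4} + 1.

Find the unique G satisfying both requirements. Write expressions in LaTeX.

Any candidate G(\theta) must reproduce the stated G'(\theta) exactly.
A general antiderivative is - \frac{4 \sqrt{\frac{\theta^{4}}{2} + \frac{\theta^{2}}{2} + \frac{1}{3}}}{3} + \frac{\sin{\left(\theta^{3} + \theta^{2} - \theta + \frac{1}{4} \right)}}{4} + C.
The condition gives C = - \frac{\sqrt{282}}{18} + \frac{\sin{\left(\frac{7}{8} \right)}}{4} + 1 - (- \frac{\sqrt{282}}{18} + \frac{\sin{\left(\frac{7}{8} \right)}}{4}) = 1.
So G(\theta) = - \frac{4 \sqrt{\frac{\theta^{4}}{2} + \frac{\theta^{2}}{2} + \frac{1}{3}}}{3} + \frac{\sin{\left(\theta^{3} + \theta^{2} - \theta + \frac{1}{4} \right)}}{4} + 1.
Check: d/d\theta[- \frac{4 \sqrt{\frac{\theta^{4}}{2} + \frac{\theta^{2}}{2} + \frac{1}{3}}}{3} + \frac{\sin{\left(\theta^{3} + \theta^{2} - \theta + \frac{1}{4} \right)}}{4} + 1] = \frac{- 16 \sqrt{6} \theta^{3} + 9 \theta^{2} \sqrt{3 \theta^{4} + 3 \theta^{2} + 2} \cos{\left(\theta^{3} + \theta^{2} - \theta + \frac{1}{4} \right)} + 6 \theta \sqrt{3 \theta^{4} + 3 \theta^{2} + 2} \cos{\left(\theta^{3} + \theta^{2} - \theta + \frac{1}{4} \right)} - 8 \sqrt{6} \theta - 3 \sqrt{3 \theta^{4} + 3 \theta^{2} + 2} \cos{\left(\theta^{3} + \theta^{2} - \theta + \frac{1}{4} \right)}}{12 \sqrt{3 \theta^{4} + 3 \theta^{2} + 2}} = G'(\theta).

G(\theta) = - \frac{4 \sqrt{\frac{\theta^{4}}{2} + \frac{\theta^{2}}{2} + \frac{1}{3}}}{3} + \frac{\sin{\left(\theta^{3} + \theta^{2} - \theta + \frac{1}{4} \right)}}{4} + 1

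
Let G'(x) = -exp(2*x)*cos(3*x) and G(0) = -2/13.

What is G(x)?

Differentiate the proposed G(x) back; it has to land on the given G'(x).
A general antiderivative is -3*exp(2*x)*sin(3*x)/13 - 2*exp(2*x)*cos(3*x)/13 + C.
The condition gives C = -2/13 - (-2/13) = 0.
So G(x) = -3*exp(2*x)*sin(3*x)/13 - 2*exp(2*x)*cos(3*x)/13.
Check: d/dx[-3*exp(2*x)*sin(3*x)/13 - 2*exp(2*x)*cos(3*x)/13] = -exp(2*x)*cos(3*x) = G'(x).

G(x) = -3*exp(2*x)*sin(3*x)/13 - 2*exp(2*x)*cos(3*x)/13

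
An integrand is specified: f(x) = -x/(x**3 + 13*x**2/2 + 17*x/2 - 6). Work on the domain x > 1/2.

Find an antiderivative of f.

Factor the denominator ((x + 3)*(x + 4)*(2*x - 1)) and decompose: f = -4/(63*(2*x - 1)) + 8/(9*(x + 4)) - 6/(7*(x + 3)); each piece integrates to a log, atan, or power term.
Check: d/dx[-2*log(x - 1/2)/63 - 6*log(x + 3)/7 + 8*log(x + 4)/9] = -2*x/(2*x**3 + 13*x**2 + 17*x - 12), which equals f(x).

An antiderivative is F(x) = -2*log(x - 1/2)/63 - 6*log(x + 3)/7 + 8*log(x + 4)/9.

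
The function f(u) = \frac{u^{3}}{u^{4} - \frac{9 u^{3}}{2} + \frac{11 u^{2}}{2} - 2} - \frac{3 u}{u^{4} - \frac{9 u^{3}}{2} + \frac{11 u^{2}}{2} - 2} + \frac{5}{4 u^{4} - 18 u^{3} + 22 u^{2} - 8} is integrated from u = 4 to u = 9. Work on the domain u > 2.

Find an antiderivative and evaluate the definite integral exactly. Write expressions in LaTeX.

Factor the denominator (2 \left(u - 2\right)^{2} \left(u - 1\right) \left(2 u + 1\right)) and decompose: f = - \frac{14}{25 \left(2 u + 1\right)} - \frac{1}{2 \left(u - 1\right)} + \frac{89}{50 \left(u - 2\right)} + \frac{13}{10 \left(u - 2\right)^{2}}; each piece integrates to a log, atan, or power term.
F(u) = \frac{89 \log{\left(u - 2 \right)}}{50} - \frac{\log{\left(u - 1 \right)}}{2} - \frac{7 \log{\left(u + \frac{1}{2} \right)}}{25} - \frac{13}{10 u - 20} is an antiderivative of f.
Check: d/du[\frac{89 \log{\left(u - 2 \right)}}{50} - \frac{\log{\left(u - 1 \right)}}{2} - \frac{7 \log{\left(u + \frac{1}{2} \right)}}{25} - \frac{13}{10 u - 20}] = \frac{4 u^{3} - 12 u + 5}{4 u^{4} - 18 u^{3} + 22 u^{2} - 8}, which equals f(u).
F(9) = - \frac{\log{\left(8 \right)}}{2} - \frac{7 \log{\left(\frac{19}{2} \right)}}{25} - \frac{13}{70} + \frac{89 \log{\left(7 \right)}}{50}; F(4) = - \frac{13}{20} - \frac{\log{\left(3 \right)}}{2} - \frac{7 \log{\left(\frac{9}{2} \right)}}{25} + \frac{89 \log{\left(2 \right)}}{50}.
Integral = F(9) - F(4) = - \frac{89 \log{\left(2 \right)}}{50} - \frac{\log{\left(8 \right)}}{2} - \frac{7 \log{\left(\frac{19}{2} \right)}}{25} + \frac{7 \log{\left(\frac{9}{2} \right)}}{25} + \frac{13}{28} + \frac{\log{\left(3 \right)}}{2} + \frac{89 \log{\left(7 \right)}}{50}.

Antiderivative: F(u) = \frac{89 \log{\left(u - 2 \right)}}{50} - \frac{\log{\left(u - 1 \right)}}{2} - \frac{7 \log{\left(u + \frac{1}{2} \right)}}{25} - \frac{13}{10 u - 20}; value = - \frac{89 \log{\left(2 \right)}}{50} - \frac{\log{\left(8 \right)}}{2} - \frac{7 \log{\left(\frac{19}{2} \right)}}{25} + \frac{7 \log{\left(\frac{9}{2} \right)}}{25} + \frac{13}{28} + \frac{\log{\left(3 \right)}}{2} + \frac{89 \log{\left(7 \right)}}{50}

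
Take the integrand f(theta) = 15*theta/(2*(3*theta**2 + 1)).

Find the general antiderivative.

f matches the chain-rule pattern g'(h)*h' with inner function h(theta) = theta**2 + 1/3; substituting u = h(theta) collapses the integral.
Check: d/dtheta[5*log(theta**2 + 1/3)/4] = 15*theta/(6*theta**2 + 2), which equals f(theta).

F(theta) = 5*log(theta**2 + 1/3)/4 + C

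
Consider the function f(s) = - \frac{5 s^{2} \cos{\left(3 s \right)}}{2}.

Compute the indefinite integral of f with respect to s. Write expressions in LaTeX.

A first test for any F(s): its s-derivative must equal f(s) identically.
Check: d/ds[- \frac{5 s^{2} \sin{\left(3 s \right)}}{6} - \frac{5 s \cos{\left(3 s \right)}}{9} + \frac{5 \sin{\left(3 s \right)}}{27}] = - \frac{5 s^{2} \cos{\left(3 s \right)}}{2} = f(s).

F(s) = - \frac{5 s^{2} \sin{\left(3 s \right)}}{6} - \frac{5 s \cos{\left(3 s \right)}}{9} + \frac{5 \sin{\left(3 s \right)}}{27} + C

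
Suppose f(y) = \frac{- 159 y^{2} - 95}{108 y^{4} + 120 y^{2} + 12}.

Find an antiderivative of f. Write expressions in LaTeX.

An antiderivative is F(y) = - \frac{2 \operatorname{atan}{\left(y \right)}}{3} - \frac{29 \operatorname{atan}{\left(3 y \right)}}{12}.

Any candidate F(y) must reproduce f(y) exactly when differentiated.
Check: d/dy[- \frac{2 \operatorname{atan}{\left(y \right)}}{3} - \frac{29 \operatorname{atan}{\left(3 y \right)}}{12}] = \frac{- 159 y^{2} - 95}{108 y^{4} + 120 y^{2} + 12} = f(y).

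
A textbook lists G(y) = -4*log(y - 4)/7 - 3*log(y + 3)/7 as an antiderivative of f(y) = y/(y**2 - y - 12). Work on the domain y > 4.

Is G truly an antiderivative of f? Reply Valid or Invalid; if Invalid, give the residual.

Invalid: d/dy[G] - f = -2*y/(y**2 - y - 12), which is not 0.

d/dy[G] = -y/(y**2 - y - 12)
d/dy[G] - f(y) = -2*y/(y**2 - y - 12) != 0.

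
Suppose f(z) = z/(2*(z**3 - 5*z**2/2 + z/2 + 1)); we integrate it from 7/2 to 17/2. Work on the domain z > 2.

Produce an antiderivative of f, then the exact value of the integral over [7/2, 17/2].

The denominator factors as (z - 2)*(z - 1)*(2*z + 1); partial fractions split f into directly integrable pieces: -2/(15*(2*z + 1)) - 1/(3*(z - 1)) + 2/(5*(z - 2)).
F(z) = 2*log(z - 2)/5 - log(z - 1)/3 - log(z + 1/2)/15 is an antiderivative of f.
Check: d/dz[2*log(z - 2)/5 - log(z - 1)/3 - log(z + 1/2)/15] = z/(2*z**3 - 5*z**2 + z + 2), which equals f(z).
F(17/2) = -log(15/2)/3 - log(9)/15 + 2*log(13/2)/5; F(7/2) = -log(5/2)/3 - log(4)/15 + 2*log(3/2)/5.
Integral = F(17/2) - F(7/2) = -log(15/2)/3 - 2*log(3/2)/5 - log(9)/15 + log(4)/15 + log(5/2)/3 + 2*log(13/2)/5.

Antiderivative: F(z) = 2*log(z - 2)/5 - log(z - 1)/3 - log(z + 1/2)/15; value = -log(15/2)/3 - 2*log(3/2)/5 - log(9)/15 + log(4)/15 + log(5/2)/3 + 2*log(13/2)/5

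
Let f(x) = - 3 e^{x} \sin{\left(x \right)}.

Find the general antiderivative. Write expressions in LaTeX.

A candidate is checked by its d/dx: the result must match f(x).
Check: d/dx[- \frac{3 e^{x} \sin{\left(x \right)}}{2} + \frac{3 e^{x} \cos{\left(x \right)}}{2}] = - 3 e^{x} \sin{\left(x \right)} = f(x).

F(x) = - \frac{3 e^{x} \sin{\left(x \right)}}{2} + \frac{3 e^{x} \cos{\left(x \right)}}{2} + C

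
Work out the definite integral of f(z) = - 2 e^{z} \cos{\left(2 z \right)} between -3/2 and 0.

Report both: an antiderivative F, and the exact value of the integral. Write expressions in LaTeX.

Antiderivative: F(z) = - \frac{2 \left(2 \sin{\left(2 z \right)} + \cos{\left(2 z \right)}\right) e^{z}}{5}; value = - \frac{2}{5} + \frac{2 \cos{\left(3 \right)}}{5 e^{\frac{3}{2}}} - \frac{4 \sin{\left(3 \right)}}{5 e^{\frac{3}{2}}}

A candidate is checked by its d/dz: the result must match f(z).
F(z) = - \frac{2 \left(2 \sin{\left(2 z \right)} + \cos{\left(2 z \right)}\right) e^{z}}{5} is an antiderivative of f.
Check: d/dz[- \frac{2 \left(2 \sin{\left(2 z \right)} + \cos{\left(2 z \right)}\right) e^{z}}{5}] = - 2 e^{z} \cos{\left(2 z \right)} = f(z).
F(0) = - \frac{2}{5}; F(-3/2) = \frac{4 \sin{\left(3 \right)}}{5 e^{\frac{3}{2}}} - \frac{2 \cos{\left(3 \right)}}{5 e^{\frac{3}{2}}}.
Integral = F(0) - F(-3/2) = - \frac{2}{5} + \frac{2 \cos{\left(3 \right)}}{5 e^{\frac{3}{2}}} - \frac{4 \sin{\left(3 \right)}}{5 e^{\frac{3}{2}}}.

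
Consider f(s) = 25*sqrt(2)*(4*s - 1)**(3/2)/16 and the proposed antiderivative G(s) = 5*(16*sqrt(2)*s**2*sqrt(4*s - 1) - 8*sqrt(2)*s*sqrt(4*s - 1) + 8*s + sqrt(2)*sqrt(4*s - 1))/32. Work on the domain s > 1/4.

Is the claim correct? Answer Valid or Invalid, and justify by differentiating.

Invalid: d/ds[G] - f = 5/4, which is not 0.

d/ds[G] = (400*sqrt(2)*s**2 - 200*sqrt(2)*s + 20*sqrt(4*s - 1) + 25*sqrt(2))/(16*sqrt(4*s - 1))
d/ds[G] - f(s) = 5/4 != 0.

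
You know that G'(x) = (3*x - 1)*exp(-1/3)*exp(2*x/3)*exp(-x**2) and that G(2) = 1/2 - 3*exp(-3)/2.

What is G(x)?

The substitution u = -x**2 + 2*x/3 - 1/3 works: G'(x) is exactly (dG/du)*(du/dx) for that inner function.
A general antiderivative is -3*exp(-x**2 + 2*x/3 - 1/3)/2 + C.
The condition gives C = 1/2 - 3*exp(-3)/2 - (-3*exp(-3)/2) = 1/2.
So G(x) = 1/2 - 3*exp(-x**2 + 2*x/3 - 1/3)/2.
Check: d/dx[1/2 - 3*exp(-x**2 + 2*x/3 - 1/3)/2] = (3*x - 1)*exp(-1/3)*exp(2*x/3)*exp(-x**2) = G'(x).

G(x) = 1/2 - 3*exp(-x**2 + 2*x/3 - 1/3)/2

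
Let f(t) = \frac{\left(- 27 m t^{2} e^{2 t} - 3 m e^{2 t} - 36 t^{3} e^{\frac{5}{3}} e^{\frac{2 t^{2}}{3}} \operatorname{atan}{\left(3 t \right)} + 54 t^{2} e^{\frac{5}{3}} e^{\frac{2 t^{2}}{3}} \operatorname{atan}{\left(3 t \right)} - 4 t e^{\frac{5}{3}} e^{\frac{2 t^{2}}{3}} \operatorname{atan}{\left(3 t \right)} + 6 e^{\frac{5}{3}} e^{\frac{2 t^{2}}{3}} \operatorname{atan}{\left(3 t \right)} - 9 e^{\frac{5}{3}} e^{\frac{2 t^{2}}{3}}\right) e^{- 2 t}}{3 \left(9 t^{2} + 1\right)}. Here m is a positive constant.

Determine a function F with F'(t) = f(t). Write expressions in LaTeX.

An antiderivative is F(t) = - m t - e^{\frac{5}{3}} e^{- 2 t} e^{\frac{2 t^{2}}{3}} \operatorname{atan}{\left(3 t \right)}.

A first test for any F(t): its t-derivative must equal f(t) identically.
Check: d/dt[- m t - e^{\frac{5}{3}} e^{- 2 t} e^{\frac{2 t^{2}}{3}} \operatorname{atan}{\left(3 t \right)}] = \frac{- 27 m t^{2} e^{2 t} - 3 m e^{2 t} - 36 t^{3} e^{\frac{5}{3}} e^{\frac{2 t^{2}}{3}} \operatorname{atan}{\left(3 t \right)} + 54 t^{2} e^{\frac{5}{3}} e^{\frac{2 t^{2}}{3}} \operatorname{atan}{\left(3 t \right)} - 4 t e^{\frac{5}{3}} e^{\frac{2 t^{2}}{3}} \operatorname{atan}{\left(3 t \right)} + 6 e^{\frac{5}{3}} e^{\frac{2 t^{2}}{3}} \operatorname{atan}{\left(3 t \right)} - 9 e^{\frac{5}{3}} e^{\frac{2 t^{2}}{3}}}{27 t^{2} e^{2 t} + 3 e^{2 t}}, which equals f(t).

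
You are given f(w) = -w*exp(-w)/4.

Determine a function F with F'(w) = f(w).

An antiderivative is F(w) = (w + 1)*exp(-w)/4.

f has the shape u'v + uv' for u = w/4 + 1/4 and v = exp(-w) — it is the derivative of the product u*v.
Check: d/dw[(w + 1)*exp(-w)/4] = -w*exp(-w)/4 = f(w).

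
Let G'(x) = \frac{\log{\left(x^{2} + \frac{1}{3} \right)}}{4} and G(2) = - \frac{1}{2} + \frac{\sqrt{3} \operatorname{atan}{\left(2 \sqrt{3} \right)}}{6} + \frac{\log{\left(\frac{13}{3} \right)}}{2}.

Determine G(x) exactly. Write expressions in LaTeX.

Check a candidate G(x) by differentiating: d/dx[G] must match the given G'(x).
A general antiderivative is \frac{x \log{\left(x^{2} + \frac{1}{3} \right)}}{4} - \frac{x}{2} + \frac{\sqrt{3} \operatorname{atan}{\left(\sqrt{3} x \right)}}{6} + C.
The condition gives C = - \frac{1}{2} + \frac{\sqrt{3} \operatorname{atan}{\left(2 \sqrt{3} \right)}}{6} + \frac{\log{\left(\frac{13}{3} \right)}}{2} - (-1 + \frac{\sqrt{3} \operatorname{atan}{\left(2 \sqrt{3} \right)}}{6} + \frac{\log{\left(\frac{13}{3} \right)}}{2}) = \frac{1}{2}.
So G(x) = \frac{x \log{\left(x^{2} + \frac{1}{3} \right)}}{4} - \frac{x}{2} + \frac{\sqrt{3} \operatorname{atan}{\left(\sqrt{3} x \right)}}{6} + \frac{1}{2}.
Check: d/dx[\frac{x \log{\left(x^{2} + \frac{1}{3} \right)}}{4} - \frac{x}{2} + \frac{\sqrt{3} \operatorname{atan}{\left(\sqrt{3} x \right)}}{6} + \frac{1}{2}] = \frac{\log{\left(x^{2} + \frac{1}{3} \right)}}{4} = G'(x).

G(x) = \frac{x \log{\left(x^{2} + \frac{1}{3} \right)}}{4} - \frac{x}{2} + \frac{\sqrt{3} \operatorname{atan}{\left(\sqrt{3} x \right)}}{6} + \frac{1}{2}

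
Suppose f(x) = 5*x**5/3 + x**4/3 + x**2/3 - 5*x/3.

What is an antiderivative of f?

An antiderivative is F(x) = x**2*(25*x**4 + 6*x**3 + 10*x - 75)/90.

Integrate term by term and add the pieces.
Check: d/dx[x**2*(25*x**4 + 6*x**3 + 10*x - 75)/90] = 5*x**5/3 + x**4/3 + x**2/3 - 5*x/3 = f(x).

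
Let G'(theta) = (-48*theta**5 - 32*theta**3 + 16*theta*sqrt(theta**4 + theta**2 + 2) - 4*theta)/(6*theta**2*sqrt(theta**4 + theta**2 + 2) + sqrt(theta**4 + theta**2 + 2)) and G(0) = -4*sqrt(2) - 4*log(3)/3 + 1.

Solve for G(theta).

The proposed G(theta) is checked by its d/dtheta: the result must match the given G'(theta).
A general antiderivative is -4*sqrt(theta**4 + theta**2 + 2) + 4*log(2*theta**2 + 1/3)/3 + C.
The condition gives C = -4*sqrt(2) - 4*log(3)/3 + 1 - (-4*sqrt(2) - 4*log(3)/3) = 1.
So G(theta) = -4*sqrt(theta**4 + theta**2 + 2) + 4*log(2*theta**2 + 1/3)/3 + 1.
Check: d/dtheta[-4*sqrt(theta**4 + theta**2 + 2) + 4*log(2*theta**2 + 1/3)/3 + 1] = (-48*theta**5 - 32*theta**3 + 16*theta*sqrt(theta**4 + theta**2 + 2) - 4*theta)/(6*theta**2*sqrt(theta**4 + theta**2 + 2) + sqrt(theta**4 + theta**2 + 2)) = G'(theta).

G(theta) = -4*sqrt(theta**4 + theta**2 + 2) + 4*log(2*theta**2 + 1/3)/3 + 1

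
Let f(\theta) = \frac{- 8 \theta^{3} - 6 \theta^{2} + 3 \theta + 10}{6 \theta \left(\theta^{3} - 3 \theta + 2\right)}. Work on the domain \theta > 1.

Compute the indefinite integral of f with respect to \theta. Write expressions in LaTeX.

The denominator factors as 6 \theta \left(\theta - 1\right)^{2} \left(\theta + 2\right); partial fractions split f into directly integrable pieces: - \frac{11}{27 \left(\theta + 2\right)} - \frac{95}{54 \left(\theta - 1\right)} - \frac{1}{18 \left(\theta - 1\right)^{2}} + \frac{5}{6 \theta}.
Check: d/d\theta[\frac{45 \theta \log{\left(\theta \right)} - 95 \theta \log{\left(\theta - 1 \right)} - 22 \theta \log{\left(\theta + 2 \right)} - 45 \log{\left(\theta \right)} + 95 \log{\left(\theta - 1 \right)} + 22 \log{\left(\theta + 2 \right)} + 3}{54 \theta - 54}] = \frac{- 8 \theta^{3} - 6 \theta^{2} + 3 \theta + 10}{6 \theta^{4} - 18 \theta^{2} + 12 \theta}, which equals f(\theta).

F(\theta) = \frac{45 \theta \log{\left(\theta \right)} - 95 \theta \log{\left(\theta - 1 \right)} - 22 \theta \log{\left(\theta + 2 \right)} - 45 \log{\left(\theta \right)} + 95 \log{\left(\theta - 1 \right)} + 22 \log{\left(\theta + 2 \right)} + 3}{54 \theta - 54} + C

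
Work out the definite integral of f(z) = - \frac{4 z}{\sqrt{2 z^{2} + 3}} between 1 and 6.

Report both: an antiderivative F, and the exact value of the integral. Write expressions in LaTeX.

Antiderivative: F(z) = - 2 \sqrt{2 z^{2} + 3}; value = - 10 \sqrt{3} + 2 \sqrt{5}

f matches the chain-rule pattern g'(h)*h' with inner function h(z) = 2 z^{2} + 3; substituting u = h(z) collapses the integral.
F(z) = - 2 \sqrt{2 z^{2} + 3} is an antiderivative of f.
Check: d/dz[- 2 \sqrt{2 z^{2} + 3}] = - \frac{4 z}{\sqrt{2 z^{2} + 3}} = f(z).
F(6) = - 10 \sqrt{3}; F(1) = - 2 \sqrt{5}.
Integral = F(6) - F(1) = - 10 \sqrt{3} + 2 \sqrt{5}.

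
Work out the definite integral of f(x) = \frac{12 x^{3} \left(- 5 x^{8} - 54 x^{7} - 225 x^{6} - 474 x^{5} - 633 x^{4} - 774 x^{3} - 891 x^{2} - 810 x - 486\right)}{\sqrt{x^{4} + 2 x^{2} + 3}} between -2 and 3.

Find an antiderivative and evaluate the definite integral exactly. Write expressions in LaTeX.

Recognize the product-rule pattern: f = u'v + uv' with u = - 6 \left(x^{2} + 3 x\right)^{4}, v = \sqrt{x^{4} + 2 x^{2} + 3}, so integration by parts undoes it.
F(x) = - 6 x^{8} \sqrt{x^{4} + 2 x^{2} + 3} - 72 x^{7} \sqrt{x^{4} + 2 x^{2} + 3} - 324 x^{6} \sqrt{x^{4} + 2 x^{2} + 3} - 648 x^{5} \sqrt{x^{4} + 2 x^{2} + 3} - 486 x^{4} \sqrt{x^{4} + 2 x^{2} + 3} is an antiderivative of f.
Check: d/dx[- 6 x^{8} \sqrt{x^{4} + 2 x^{2} + 3} - 72 x^{7} \sqrt{x^{4} + 2 x^{2} + 3} - 324 x^{6} \sqrt{x^{4} + 2 x^{2} + 3} - 648 x^{5} \sqrt{x^{4} + 2 x^{2} + 3} - 486 x^{4} \sqrt{x^{4} + 2 x^{2} + 3}] = \frac{- 60 x^{11} - 648 x^{10} - 2700 x^{9} - 5688 x^{8} - 7596 x^{7} - 9288 x^{6} - 10692 x^{5} - 9720 x^{4} - 5832 x^{3}}{\sqrt{x^{4} + 2 x^{2} + 3}}, which equals f(x).
F(3) = - 629856 \sqrt{102}; F(-2) = - 288 \sqrt{3}.
Integral = F(3) - F(-2) = - 629856 \sqrt{102} + 288 \sqrt{3}.

Antiderivative: F(x) = - 6 x^{8} \sqrt{x^{4} + 2 x^{2} + 3} - 72 x^{7} \sqrt{x^{4} + 2 x^{2} + 3} - 324 x^{6} \sqrt{x^{4} + 2 x^{2} + 3} - 648 x^{5} \sqrt{x^{4} + 2 x^{2} + 3} - 486 x^{4} \sqrt{x^{4} + 2 x^{2} + 3}; value = - 629856 \sqrt{102} + 288 \sqrt{3}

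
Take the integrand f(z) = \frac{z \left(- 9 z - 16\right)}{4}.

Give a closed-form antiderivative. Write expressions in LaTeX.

An antiderivative is F(z) = - \frac{3 z^{3}}{4} - 2 z^{2}.

Differentiate the proposed F(z) back; it has to land on f(z) exactly.
Check: d/dz[- \frac{3 z^{3}}{4} - 2 z^{2}] = - \frac{9 z^{2}}{4} - 4 z, which equals f(z).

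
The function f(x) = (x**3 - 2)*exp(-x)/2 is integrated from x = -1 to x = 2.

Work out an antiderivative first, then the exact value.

Antiderivative: F(x) = -x**3*exp(-x)/2 - 3*x**2*exp(-x)/2 - 3*x*exp(-x) - 2*exp(-x); value = -18*exp(-2)

f has the shape u'v + uv' for u = -x**3/2 - 3*x**2/2 - 3*x - 2 and v = exp(-x) — it is the derivative of the product u*v.
F(x) = -x**3*exp(-x)/2 - 3*x**2*exp(-x)/2 - 3*x*exp(-x) - 2*exp(-x) is an antiderivative of f.
Check: d/dx[-x**3*exp(-x)/2 - 3*x**2*exp(-x)/2 - 3*x*exp(-x) - 2*exp(-x)] = (x**3 - 2)*exp(-x)/2 = f(x).
F(2) = -18*exp(-2); F(-1) = 0.
Integral = F(2) - F(-1) = -18*exp(-2).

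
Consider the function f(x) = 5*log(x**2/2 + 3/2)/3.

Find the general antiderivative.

A first test for any F(x): its x-derivative must equal f(x) identically.
Check: d/dx[5*x*log(x**2/2 + 3/2)/3 - 10*x/3 + 10*sqrt(3)*atan(sqrt(3)*x/3)/3] = 5*log(x**2 + 3)/3 - 5*log(2)/3, which equals f(x).

F(x) = 5*x*log(x**2/2 + 3/2)/3 - 10*x/3 + 10*sqrt(3)*atan(sqrt(3)*x/3)/3 + C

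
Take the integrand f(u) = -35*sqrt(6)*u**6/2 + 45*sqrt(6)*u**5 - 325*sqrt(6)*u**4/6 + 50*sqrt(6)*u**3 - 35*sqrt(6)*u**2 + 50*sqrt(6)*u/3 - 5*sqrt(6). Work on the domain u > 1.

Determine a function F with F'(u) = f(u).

Integrate term by term and add the pieces.
Check: d/du[-5*sqrt(6)*(u - 1)**3*(3*u**4 + 4*u**2 + 2)/6] = -35*sqrt(6)*u**6/2 + 45*sqrt(6)*u**5 - 325*sqrt(6)*u**4/6 + 50*sqrt(6)*u**3 - 35*sqrt(6)*u**2 + 50*sqrt(6)*u/3 - 5*sqrt(6) = f(u).

An antiderivative is F(u) = -5*sqrt(6)*(u - 1)**3*(3*u**4 + 4*u**2 + 2)/6.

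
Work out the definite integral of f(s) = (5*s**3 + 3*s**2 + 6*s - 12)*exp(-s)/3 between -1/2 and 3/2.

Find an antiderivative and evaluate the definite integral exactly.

Recognize the product-rule pattern: f = u'v + uv' with u = -5*s**3/3 - 6*s**2 - 14*s - 10, v = exp(-s), so integration by parts undoes it.
F(s) = (-5*s**3 - 18*s**2 - 42*s - 30)*exp(-s)/3 is an antiderivative of f.
Check: d/ds[(-5*s**3 - 18*s**2 - 42*s - 30)*exp(-s)/3] = (5*s**3 + 3*s**2 + 6*s - 12)*exp(-s)/3 = f(s).
F(3/2) = -401*exp(-3/2)/8; F(-1/2) = -103*exp(1/2)/24.
Integral = F(3/2) - F(-1/2) = -401*exp(-3/2)/8 + 103*exp(1/2)/24.

Antiderivative: F(s) = (-5*s**3 - 18*s**2 - 42*s - 30)*exp(-s)/3; value = -401*exp(-3/2)/8 + 103*exp(1/2)/24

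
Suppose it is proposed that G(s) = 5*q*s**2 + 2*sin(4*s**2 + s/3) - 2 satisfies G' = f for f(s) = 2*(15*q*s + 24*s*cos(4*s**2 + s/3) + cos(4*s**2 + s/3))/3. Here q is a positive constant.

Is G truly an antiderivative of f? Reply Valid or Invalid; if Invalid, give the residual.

Valid. The derivative of G reproduces f.

d/ds[G] = 10*q*s + 16*s*cos(4*s**2 + s/3) + 2*cos(4*s**2 + s/3)/3
This equals f(s) exactly, so the claim holds.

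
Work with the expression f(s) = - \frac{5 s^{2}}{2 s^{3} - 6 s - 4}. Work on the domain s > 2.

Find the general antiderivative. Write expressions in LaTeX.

F(s) = - \frac{5 \left(4 s \log{\left(s - 2 \right)} + 5 s \log{\left(s + 1 \right)} + 4 \log{\left(s - 2 \right)} + 5 \log{\left(s + 1 \right)} + 3\right)}{18 \left(s + 1\right)} + C

Factor the denominator (2 \left(s - 2\right) \left(s + 1\right)^{2}) and decompose: f = - \frac{25}{18 \left(s + 1\right)} + \frac{5}{6 \left(s + 1\right)^{2}} - \frac{10}{9 \left(s - 2\right)}; each piece integrates to a log, atan, or power term.
Check: d/ds[- \frac{5 \left(4 s \log{\left(s - 2 \right)} + 5 s \log{\left(s + 1 \right)} + 4 \log{\left(s - 2 \right)} + 5 \log{\left(s + 1 \right)} + 3\right)}{18 \left(s + 1\right)}] = - \frac{5 s^{2}}{2 s^{3} - 6 s - 4} = f(s).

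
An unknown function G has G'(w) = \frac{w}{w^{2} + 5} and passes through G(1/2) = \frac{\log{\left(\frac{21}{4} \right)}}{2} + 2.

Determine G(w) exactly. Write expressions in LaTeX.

The substitution u = w^{2} + 5 works: G'(w) is exactly (dG/du)*(du/dw) for that inner function.
A general antiderivative is \frac{\log{\left(w^{2} + 5 \right)}}{2} + C.
The condition gives C = \frac{\log{\left(\frac{21}{4} \right)}}{2} + 2 - (\frac{\log{\left(\frac{21}{4} \right)}}{2}) = 2.
So G(w) = \frac{\log{\left(w^{2} + 5 \right)} + 4}{2}.
Check: d/dw[\frac{\log{\left(w^{2} + 5 \right)} + 4}{2}] = \frac{w}{w^{2} + 5} = G'(w).

G(w) = \frac{\log{\left(w^{2} + 5 \right)} + 4}{2}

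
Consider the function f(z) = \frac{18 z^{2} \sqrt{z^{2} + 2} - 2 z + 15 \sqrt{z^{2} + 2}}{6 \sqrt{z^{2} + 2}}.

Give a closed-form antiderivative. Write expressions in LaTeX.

An antiderivative is F(z) = z^{3} + \frac{5 z}{2} - \frac{\sqrt{z^{2} + 2}}{3}.

An antiderivative F(z) passes only if d/dz[F] lands on f(z) exactly.
Check: d/dz[z^{3} + \frac{5 z}{2} - \frac{\sqrt{z^{2} + 2}}{3}] = \frac{18 z^{2} \sqrt{z^{2} + 2} - 2 z + 15 \sqrt{z^{2} + 2}}{6 \sqrt{z^{2} + 2}} = f(z).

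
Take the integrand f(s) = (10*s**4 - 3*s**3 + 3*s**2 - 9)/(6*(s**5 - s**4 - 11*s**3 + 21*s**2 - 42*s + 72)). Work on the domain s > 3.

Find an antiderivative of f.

An antiderivative is F(s) = (28386*log(s - 3) - 10564*log(s - 2) + 11164*log(s + 4) + 1467*log(s**2 + 3) + 990*sqrt(3)*atan(sqrt(3)*s/3))/19152.

The denominator factors as 6*(s - 3)*(s - 2)*(s + 4)*(s**2 + 3); partial fractions split f into directly integrable pieces: (163*s + 165)/(1064*(s**2 + 3)) + 2791/(4788*(s + 4)) - 139/(252*(s - 2)) + 83/(56*(s - 3)).
Check: d/ds[(28386*log(s - 3) - 10564*log(s - 2) + 11164*log(s + 4) + 1467*log(s**2 + 3) + 990*sqrt(3)*atan(sqrt(3)*s/3))/19152] = (10*s**4 - 3*s**3 + 3*s**2 - 9)/(6*s**5 - 6*s**4 - 66*s**3 + 126*s**2 - 252*s + 432), which equals f(s).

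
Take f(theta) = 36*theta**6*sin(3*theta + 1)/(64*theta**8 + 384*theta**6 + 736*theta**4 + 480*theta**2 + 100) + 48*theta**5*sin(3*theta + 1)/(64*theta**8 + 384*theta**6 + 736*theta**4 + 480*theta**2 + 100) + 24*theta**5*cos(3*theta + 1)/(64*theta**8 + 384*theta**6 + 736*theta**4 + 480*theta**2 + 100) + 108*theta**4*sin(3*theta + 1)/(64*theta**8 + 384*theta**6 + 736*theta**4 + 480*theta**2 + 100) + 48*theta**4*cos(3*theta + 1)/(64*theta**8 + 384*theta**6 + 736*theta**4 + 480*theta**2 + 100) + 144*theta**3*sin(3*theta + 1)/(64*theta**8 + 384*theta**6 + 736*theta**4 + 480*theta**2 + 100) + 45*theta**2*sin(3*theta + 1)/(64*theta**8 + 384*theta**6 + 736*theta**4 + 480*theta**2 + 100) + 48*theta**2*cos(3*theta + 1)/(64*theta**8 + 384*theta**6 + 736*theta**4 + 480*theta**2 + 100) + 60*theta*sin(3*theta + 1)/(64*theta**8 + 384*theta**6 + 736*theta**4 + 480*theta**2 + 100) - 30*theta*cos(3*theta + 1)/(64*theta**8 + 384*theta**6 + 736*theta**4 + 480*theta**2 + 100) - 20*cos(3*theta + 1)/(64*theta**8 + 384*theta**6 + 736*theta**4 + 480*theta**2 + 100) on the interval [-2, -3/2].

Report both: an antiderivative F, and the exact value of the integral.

Integrate term by term and add the pieces.
F(theta) = theta*(-3*theta - 4)*cos(3*theta + 1)/(4*(2*theta**2 + 1)*(2*theta**2 + 5)) is an antiderivative of f.
Check: d/dtheta[theta*(-3*theta - 4)*cos(3*theta + 1)/(4*(2*theta**2 + 1)*(2*theta**2 + 5))] = (36*theta**6*sin(3*theta + 1) + 48*theta**5*sin(3*theta + 1) + 24*theta**5*cos(3*theta + 1) + 108*theta**4*sin(3*theta + 1) + 48*theta**4*cos(3*theta + 1) + 144*theta**3*sin(3*theta + 1) + 45*theta**2*sin(3*theta + 1) + 48*theta**2*cos(3*theta + 1) + 60*theta*sin(3*theta + 1) - 30*theta*cos(3*theta + 1) - 20*cos(3*theta + 1))/(64*theta**8 + 384*theta**6 + 736*theta**4 + 480*theta**2 + 100), which equals f(theta).
F(-3/2) = -3*cos(7/2)/836; F(-2) = -cos(5)/117.
Integral = F(-3/2) - F(-2) = cos(5)/117 - 3*cos(7/2)/836.

Antiderivative: F(theta) = theta*(-3*theta - 4)*cos(3*theta + 1)/(4*(2*theta**2 + 1)*(2*theta**2 + 5)); value = cos(5)/117 - 3*cos(7/2)/836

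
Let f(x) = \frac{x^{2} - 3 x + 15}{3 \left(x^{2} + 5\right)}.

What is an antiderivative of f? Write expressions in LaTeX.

Whatever form F(x) takes, F'(x) = f(x) is non-negotiable.
Check: d/dx[\frac{x}{3} - \frac{\log{\left(x^{2} + 5 \right)}}{2} + \frac{2 \sqrt{5} \operatorname{atan}{\left(\frac{\sqrt{5} x}{5} \right)}}{3}] = \frac{x^{2} - 3 x + 15}{3 x^{2} + 15}, which equals f(x).

An antiderivative is F(x) = \frac{x}{3} - \frac{\log{\left(x^{2} + 5 \right)}}{2} + \frac{2 \sqrt{5} \operatorname{atan}{\left(\frac{\sqrt{5} x}{5} \right)}}{3}.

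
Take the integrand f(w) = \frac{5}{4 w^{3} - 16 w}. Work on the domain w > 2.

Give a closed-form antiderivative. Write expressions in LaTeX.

The denominator factors as 4 w \left(w - 2\right) \left(w + 2\right); partial fractions split f into directly integrable pieces: \frac{5}{32 \left(w + 2\right)} + \frac{5}{32 \left(w - 2\right)} - \frac{5}{16 w}.
Check: d/dw[\frac{5 \left(- 2 \log{\left(w \right)} + \log{\left(w^{2} - 4 \right)}\right)}{32}] = \frac{5}{4 w^{3} - 16 w} = f(w).

An antiderivative is F(w) = \frac{5 \left(- 2 \log{\left(w \right)} + \log{\left(w^{2} - 4 \right)}\right)}{32}.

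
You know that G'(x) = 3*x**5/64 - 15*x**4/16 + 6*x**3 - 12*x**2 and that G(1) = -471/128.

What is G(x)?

G(x) = -(-x**2/4 + 2*x)**3/2 - 1

G'(x) matches the chain-rule pattern g'(h)*h' with inner function h(x) = -x**2/4 + 2*x; substituting u = h(x) collapses the integral.
A general antiderivative is -(-x**2/4 + 2*x)**3/2 + C.
The condition gives C = -471/128 - (-343/128) = -1.
So G(x) = -(-x**2/4 + 2*x)**3/2 - 1.
Check: d/dx[-(-x**2/4 + 2*x)**3/2 - 1] = 3*x**5/64 - 15*x**4/16 + 6*x**3 - 12*x**2 = G'(x).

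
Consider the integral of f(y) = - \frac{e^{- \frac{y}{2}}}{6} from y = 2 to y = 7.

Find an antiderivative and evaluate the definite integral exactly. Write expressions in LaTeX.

Antiderivative: F(y) = \frac{e^{- \frac{y}{2}}}{3}; value = - \frac{1}{3 e} + \frac{1}{3 e^{\frac{7}{2}}}

A first test for any F(y): its y-derivative must equal f(y) identically.
F(y) = \frac{e^{- \frac{y}{2}}}{3} is an antiderivative of f.
Check: d/dy[\frac{e^{- \frac{y}{2}}}{3}] = - \frac{e^{- \frac{y}{2}}}{6} = f(y).
F(7) = \frac{1}{3 e^{\frac{7}{2}}}; F(2) = \frac{1}{3 e}.
Integral = F(7) - F(2) = - \frac{1}{3 e} + \frac{1}{3 e^{\frac{7}{2}}}.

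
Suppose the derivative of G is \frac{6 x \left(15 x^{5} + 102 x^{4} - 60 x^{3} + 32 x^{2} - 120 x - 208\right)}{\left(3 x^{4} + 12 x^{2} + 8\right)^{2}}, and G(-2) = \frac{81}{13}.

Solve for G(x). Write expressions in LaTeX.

Recognize the product-rule pattern: G'(x) = u'v + uv' with u = - \frac{2}{\frac{x^{4}}{2} + 2 x^{2} + \frac{4}{3}}, v = - 2 x^{4} + \frac{5 x^{3}}{2} + \frac{x^{2}}{2} - 4, so integration by parts undoes it.
A general antiderivative is - \frac{2 \left(- 2 x^{4} + \frac{5 x^{3}}{2} + \frac{x^{2}}{2} - 4\right)}{\frac{x^{4}}{2} + 2 x^{2} + \frac{4}{3}} + C.
The condition gives C = \frac{81}{13} - (\frac{81}{13}) = 0.
So G(x) = - \frac{2 \left(- 2 x^{4} + \frac{5 x^{3}}{2} + \frac{x^{2}}{2} - 4\right)}{\frac{x^{4}}{2} + 2 x^{2} + \frac{4}{3}}.
Check: d/dx[- \frac{2 \left(- 2 x^{4} + \frac{5 x^{3}}{2} + \frac{x^{2}}{2} - 4\right)}{\frac{x^{4}}{2} + 2 x^{2} + \frac{4}{3}}] = \frac{90 x^{6} + 612 x^{5} - 360 x^{4} + 192 x^{3} - 720 x^{2} - 1248 x}{9 x^{8} + 72 x^{6} + 192 x^{4} + 192 x^{2} + 64}, which equals G'(x).

G(x) = - \frac{2 \left(- 2 x^{4} + \frac{5 x^{3}}{2} + \frac{x^{2}}{2} - 4\right)}{\frac{x^{4}}{2} + 2 x^{2} + \frac{4}{3}}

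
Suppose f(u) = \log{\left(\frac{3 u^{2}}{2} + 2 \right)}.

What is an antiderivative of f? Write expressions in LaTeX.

An antiderivative is F(u) = u \log{\left(\frac{3 u^{2}}{2} + 2 \right)} - 2 u + \frac{4 \sqrt{3} \operatorname{atan}{\left(\frac{\sqrt{3} u}{2} \right)}}{3}.

Recover f(u) by differentiating a candidate F(u); any mismatch rules it out.
Check: d/du[u \log{\left(\frac{3 u^{2}}{2} + 2 \right)} - 2 u + \frac{4 \sqrt{3} \operatorname{atan}{\left(\frac{\sqrt{3} u}{2} \right)}}{3}] = \log{\left(\frac{3 u^{2}}{2} + 2 \right)} = f(u).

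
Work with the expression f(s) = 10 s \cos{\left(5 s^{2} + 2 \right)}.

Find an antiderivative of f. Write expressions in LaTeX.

An antiderivative is F(s) = \sin{\left(5 s^{2} + 2 \right)}.

The substitution u = 5 s^{2} + 2 works: f is exactly (dF/du)*(du/ds) for that inner function.
Check: d/ds[\sin{\left(5 s^{2} + 2 \right)}] = 10 s \cos{\left(5 s^{2} + 2 \right)} = f(s).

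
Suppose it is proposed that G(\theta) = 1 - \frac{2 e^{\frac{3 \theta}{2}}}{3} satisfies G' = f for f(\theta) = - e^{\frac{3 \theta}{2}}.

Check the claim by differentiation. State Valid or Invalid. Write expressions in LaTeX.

Valid: G'(\theta) = f(\theta).

d/d\theta[G] = - e^{\frac{3 \theta}{2}}
This equals f(\theta) exactly, so the claim holds.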